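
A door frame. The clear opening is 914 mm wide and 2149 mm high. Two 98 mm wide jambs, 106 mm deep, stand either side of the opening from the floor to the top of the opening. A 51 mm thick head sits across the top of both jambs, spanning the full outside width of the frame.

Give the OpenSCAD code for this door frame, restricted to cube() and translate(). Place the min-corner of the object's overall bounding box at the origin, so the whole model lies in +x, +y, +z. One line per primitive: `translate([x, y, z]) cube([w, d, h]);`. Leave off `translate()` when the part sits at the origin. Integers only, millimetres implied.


cube([98, 106, 2149]);
translate([1012, 0, 0]) cube([98, 106, 2149]);
translate([0, 0, 2149]) cube([1110, 106, 51]);


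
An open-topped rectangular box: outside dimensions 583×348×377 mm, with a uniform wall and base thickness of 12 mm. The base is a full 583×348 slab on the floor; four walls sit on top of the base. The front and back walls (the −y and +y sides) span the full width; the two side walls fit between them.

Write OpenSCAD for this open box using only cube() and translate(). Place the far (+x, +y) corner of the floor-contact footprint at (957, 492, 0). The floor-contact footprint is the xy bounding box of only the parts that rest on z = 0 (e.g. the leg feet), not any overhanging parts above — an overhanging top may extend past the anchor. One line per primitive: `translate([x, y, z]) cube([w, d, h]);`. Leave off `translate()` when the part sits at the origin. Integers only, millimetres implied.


translate([374, 144, 0]) cube([583, 348, 12]);
translate([374, 144, 12]) cube([583, 12, 365]);
translate([374, 480, 12]) cube([583, 12, 365]);
translate([374, 156, 12]) cube([12, 324, 365]);
translate([945, 156, 12]) cube([12, 324, 365]);


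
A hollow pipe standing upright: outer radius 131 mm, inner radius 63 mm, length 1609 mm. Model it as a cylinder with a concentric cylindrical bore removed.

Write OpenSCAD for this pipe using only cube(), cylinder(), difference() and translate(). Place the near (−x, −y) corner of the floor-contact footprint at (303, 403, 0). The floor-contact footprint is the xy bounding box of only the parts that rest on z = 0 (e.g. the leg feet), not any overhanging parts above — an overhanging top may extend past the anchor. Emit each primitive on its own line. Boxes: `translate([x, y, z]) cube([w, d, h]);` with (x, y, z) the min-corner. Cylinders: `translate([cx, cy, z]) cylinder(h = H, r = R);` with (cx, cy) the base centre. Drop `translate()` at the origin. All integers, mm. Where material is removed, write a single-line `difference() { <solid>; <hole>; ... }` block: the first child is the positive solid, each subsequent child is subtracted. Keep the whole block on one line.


difference() { translate([434, 534, 0]) cylinder(h = 1609, r = 131); translate([434, 534, 0]) cylinder(h = 1609, r = 63); }


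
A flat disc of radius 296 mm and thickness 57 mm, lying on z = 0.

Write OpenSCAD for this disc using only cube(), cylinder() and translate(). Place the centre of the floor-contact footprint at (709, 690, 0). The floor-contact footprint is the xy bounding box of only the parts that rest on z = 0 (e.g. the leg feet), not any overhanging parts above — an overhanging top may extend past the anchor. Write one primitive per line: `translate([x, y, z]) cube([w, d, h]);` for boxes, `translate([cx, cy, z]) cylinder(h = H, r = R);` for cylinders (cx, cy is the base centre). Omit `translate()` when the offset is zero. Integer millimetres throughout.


translate([709, 690, 0]) cylinder(h = 57, r = 296);


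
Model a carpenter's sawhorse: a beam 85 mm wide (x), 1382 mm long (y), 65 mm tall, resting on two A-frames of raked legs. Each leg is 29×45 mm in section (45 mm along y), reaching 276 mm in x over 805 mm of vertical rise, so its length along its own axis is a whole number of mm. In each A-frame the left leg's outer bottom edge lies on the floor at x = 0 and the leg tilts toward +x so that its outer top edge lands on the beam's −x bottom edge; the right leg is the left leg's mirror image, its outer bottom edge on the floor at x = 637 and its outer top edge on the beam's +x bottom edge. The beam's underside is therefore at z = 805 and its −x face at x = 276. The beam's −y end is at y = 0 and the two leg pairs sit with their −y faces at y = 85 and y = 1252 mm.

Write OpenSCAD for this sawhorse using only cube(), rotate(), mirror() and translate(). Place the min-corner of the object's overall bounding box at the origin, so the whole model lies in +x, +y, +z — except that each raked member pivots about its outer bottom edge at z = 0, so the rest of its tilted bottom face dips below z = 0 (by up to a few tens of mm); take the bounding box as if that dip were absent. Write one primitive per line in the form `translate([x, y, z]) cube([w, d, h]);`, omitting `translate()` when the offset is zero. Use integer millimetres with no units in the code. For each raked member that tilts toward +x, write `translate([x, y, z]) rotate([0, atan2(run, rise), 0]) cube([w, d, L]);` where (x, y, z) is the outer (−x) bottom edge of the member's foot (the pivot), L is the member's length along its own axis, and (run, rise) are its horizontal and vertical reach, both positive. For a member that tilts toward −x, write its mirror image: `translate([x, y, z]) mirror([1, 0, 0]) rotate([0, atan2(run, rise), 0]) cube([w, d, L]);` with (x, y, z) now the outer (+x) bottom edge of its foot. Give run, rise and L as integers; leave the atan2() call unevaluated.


// leg length = √(276² + 805²) = 851
// right-leg outer foot x = 2·276 + 85 = 637
// beam min-corner = (276, 0, 805)
translate([276, 0, 805]) cube([85, 1382, 65]);
translate([0, 85, 0]) rotate([0, atan2(276, 805), 0]) cube([29, 45, 851]);
translate([637, 85, 0]) mirror([1, 0, 0]) rotate([0, atan2(276, 805), 0]) cube([29, 45, 851]);
translate([0, 1252, 0]) rotate([0, atan2(276, 805), 0]) cube([29, 45, 851]);
translate([637, 1252, 0]) mirror([1, 0, 0]) rotate([0, atan2(276, 805), 0]) cube([29, 45, 851]);


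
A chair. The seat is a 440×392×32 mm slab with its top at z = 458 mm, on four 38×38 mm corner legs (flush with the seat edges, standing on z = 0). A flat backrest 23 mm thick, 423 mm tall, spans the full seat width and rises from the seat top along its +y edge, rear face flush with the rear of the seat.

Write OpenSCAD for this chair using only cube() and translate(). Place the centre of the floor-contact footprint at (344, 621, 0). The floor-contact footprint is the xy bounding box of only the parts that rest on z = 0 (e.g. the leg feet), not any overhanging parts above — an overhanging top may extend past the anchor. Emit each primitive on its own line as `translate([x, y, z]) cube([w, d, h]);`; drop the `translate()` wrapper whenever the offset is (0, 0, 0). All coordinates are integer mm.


translate([124, 425, 426]) cube([440, 392, 32]);
translate([124, 425, 0]) cube([38, 38, 426]);
translate([526, 425, 0]) cube([38, 38, 426]);
translate([124, 779, 0]) cube([38, 38, 426]);
translate([526, 779, 0]) cube([38, 38, 426]);
translate([124, 794, 458]) cube([440, 23, 423]);


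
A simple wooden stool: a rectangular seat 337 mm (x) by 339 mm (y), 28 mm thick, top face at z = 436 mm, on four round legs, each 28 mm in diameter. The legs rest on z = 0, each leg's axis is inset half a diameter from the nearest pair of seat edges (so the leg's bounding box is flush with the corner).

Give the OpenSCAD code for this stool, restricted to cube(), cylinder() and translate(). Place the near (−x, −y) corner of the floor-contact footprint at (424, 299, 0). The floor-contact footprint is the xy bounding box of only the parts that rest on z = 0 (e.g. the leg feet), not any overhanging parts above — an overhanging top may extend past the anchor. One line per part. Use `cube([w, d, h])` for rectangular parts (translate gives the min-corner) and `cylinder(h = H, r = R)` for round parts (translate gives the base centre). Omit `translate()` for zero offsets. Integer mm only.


translate([424, 299, 408]) cube([337, 339, 28]);
translate([438, 313, 0]) cylinder(h = 408, r = 14);
translate([747, 313, 0]) cylinder(h = 408, r = 14);
translate([438, 624, 0]) cylinder(h = 408, r = 14);
translate([747, 624, 0]) cylinder(h = 408, r = 14);


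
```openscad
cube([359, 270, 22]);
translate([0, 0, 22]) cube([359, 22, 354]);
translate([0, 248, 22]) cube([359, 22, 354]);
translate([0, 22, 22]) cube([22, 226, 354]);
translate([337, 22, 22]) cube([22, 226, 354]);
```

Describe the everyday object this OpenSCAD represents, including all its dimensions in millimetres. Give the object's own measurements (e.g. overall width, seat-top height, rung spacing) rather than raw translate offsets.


An open-topped rectangular box: outside dimensions 359×270×376 mm, with a uniform wall and base thickness of 22 mm. The base is a full 359×270 slab on the floor; four walls sit on top of the base. The front and back walls (the −y and +y sides) span the full width; the two side walls fit between them.


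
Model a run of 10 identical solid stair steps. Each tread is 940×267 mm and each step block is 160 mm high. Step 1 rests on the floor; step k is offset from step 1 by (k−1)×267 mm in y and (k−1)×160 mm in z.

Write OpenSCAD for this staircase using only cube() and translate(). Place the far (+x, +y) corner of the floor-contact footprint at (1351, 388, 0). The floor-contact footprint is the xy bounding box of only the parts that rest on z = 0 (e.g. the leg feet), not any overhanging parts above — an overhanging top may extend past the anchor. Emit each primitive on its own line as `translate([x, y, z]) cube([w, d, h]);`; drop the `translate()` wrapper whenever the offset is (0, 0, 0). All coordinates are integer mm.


translate([411, 121, 0]) cube([940, 267, 160]);
translate([411, 388, 160]) cube([940, 267, 160]);
translate([411, 655, 320]) cube([940, 267, 160]);
translate([411, 922, 480]) cube([940, 267, 160]);
translate([411, 1189, 640]) cube([940, 267, 160]);
translate([411, 1456, 800]) cube([940, 267, 160]);
translate([411, 1723, 960]) cube([940, 267, 160]);
translate([411, 1990, 1120]) cube([940, 267, 160]);
translate([411, 2257, 1280]) cube([940, 267, 160]);
translate([411, 2524, 1440]) cube([940, 267, 160]);


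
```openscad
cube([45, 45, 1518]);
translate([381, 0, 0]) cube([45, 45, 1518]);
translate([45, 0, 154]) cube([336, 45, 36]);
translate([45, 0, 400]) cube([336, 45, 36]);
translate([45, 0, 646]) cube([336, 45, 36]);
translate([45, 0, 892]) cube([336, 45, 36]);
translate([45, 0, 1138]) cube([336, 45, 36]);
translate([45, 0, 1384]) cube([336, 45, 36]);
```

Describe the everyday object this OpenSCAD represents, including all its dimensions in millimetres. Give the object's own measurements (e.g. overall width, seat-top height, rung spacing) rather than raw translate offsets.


A straight ladder. Two 45×45 mm vertical rails, 1518 mm tall, stand 426 mm apart (outside-to-outside) with their front faces coplanar on the −y side. 6 rungs, each 45 mm deep and 36 mm tall, span between the inner faces of the rails, front faces flush with the rails. The lowest rung's underside is at z = 154 mm and rungs are spaced 246 mm apart (underside to underside).


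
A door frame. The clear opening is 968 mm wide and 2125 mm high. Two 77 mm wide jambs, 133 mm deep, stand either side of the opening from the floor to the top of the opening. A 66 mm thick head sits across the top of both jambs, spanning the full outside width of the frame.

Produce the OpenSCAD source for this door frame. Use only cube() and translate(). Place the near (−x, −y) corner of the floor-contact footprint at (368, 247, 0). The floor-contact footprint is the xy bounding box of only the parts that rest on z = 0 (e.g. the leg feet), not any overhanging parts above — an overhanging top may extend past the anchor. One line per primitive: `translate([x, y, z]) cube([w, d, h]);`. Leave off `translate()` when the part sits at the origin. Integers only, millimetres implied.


translate([368, 247, 0]) cube([77, 133, 2125]);
translate([1413, 247, 0]) cube([77, 133, 2125]);
translate([368, 247, 2125]) cube([1122, 133, 66]);


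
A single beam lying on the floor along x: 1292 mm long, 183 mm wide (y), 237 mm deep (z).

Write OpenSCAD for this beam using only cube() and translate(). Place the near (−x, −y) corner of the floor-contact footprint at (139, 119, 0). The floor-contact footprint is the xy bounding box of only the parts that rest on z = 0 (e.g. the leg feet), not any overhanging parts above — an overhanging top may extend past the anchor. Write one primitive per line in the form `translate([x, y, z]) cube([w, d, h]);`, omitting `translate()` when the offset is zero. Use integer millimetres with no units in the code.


translate([139, 119, 0]) cube([1292, 183, 237]);


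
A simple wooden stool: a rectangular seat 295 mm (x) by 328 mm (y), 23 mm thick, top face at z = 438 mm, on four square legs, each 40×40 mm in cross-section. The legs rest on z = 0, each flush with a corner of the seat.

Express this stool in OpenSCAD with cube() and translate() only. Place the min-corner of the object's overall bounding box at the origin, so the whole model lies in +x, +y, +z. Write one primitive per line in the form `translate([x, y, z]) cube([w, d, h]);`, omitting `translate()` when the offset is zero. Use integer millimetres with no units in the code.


translate([0, 0, 415]) cube([295, 328, 23]);
cube([40, 40, 415]);
translate([255, 0, 0]) cube([40, 40, 415]);
translate([0, 288, 0]) cube([40, 40, 415]);
translate([255, 288, 0]) cube([40, 40, 415]);


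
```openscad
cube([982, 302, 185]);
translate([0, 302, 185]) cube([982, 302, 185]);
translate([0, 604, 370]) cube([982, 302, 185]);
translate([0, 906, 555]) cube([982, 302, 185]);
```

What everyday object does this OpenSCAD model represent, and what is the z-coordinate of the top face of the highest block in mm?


A staircase. The total rise is 740 mm.

4 identical blocks, each offset up and back from the previous — a staircase. Each step is 185 mm tall and there are 4 of them, so the total rise is 4 × 185 = 740 mm.


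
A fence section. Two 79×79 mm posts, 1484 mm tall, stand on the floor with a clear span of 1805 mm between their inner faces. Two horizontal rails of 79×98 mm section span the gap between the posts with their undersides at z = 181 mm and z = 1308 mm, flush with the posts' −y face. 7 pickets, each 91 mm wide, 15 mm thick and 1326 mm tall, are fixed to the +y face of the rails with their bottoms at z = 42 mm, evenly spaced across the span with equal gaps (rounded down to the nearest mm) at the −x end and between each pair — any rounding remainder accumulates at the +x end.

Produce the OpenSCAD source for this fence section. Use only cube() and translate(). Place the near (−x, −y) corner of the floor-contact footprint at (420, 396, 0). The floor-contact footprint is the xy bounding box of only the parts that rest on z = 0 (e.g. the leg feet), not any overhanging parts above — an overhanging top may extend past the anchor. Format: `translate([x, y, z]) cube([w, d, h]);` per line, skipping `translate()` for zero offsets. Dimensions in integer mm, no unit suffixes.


translate([420, 396, 0]) cube([79, 79, 1484]);
translate([2304, 396, 0]) cube([79, 79, 1484]);
translate([499, 396, 181]) cube([1805, 79, 98]);
translate([499, 396, 1308]) cube([1805, 79, 98]);
translate([645, 475, 42]) cube([91, 15, 1326]);
translate([882, 475, 42]) cube([91, 15, 1326]);
translate([1119, 475, 42]) cube([91, 15, 1326]);
translate([1356, 475, 42]) cube([91, 15, 1326]);
translate([1593, 475, 42]) cube([91, 15, 1326]);
translate([1830, 475, 42]) cube([91, 15, 1326]);
translate([2067, 475, 42]) cube([91, 15, 1326]);


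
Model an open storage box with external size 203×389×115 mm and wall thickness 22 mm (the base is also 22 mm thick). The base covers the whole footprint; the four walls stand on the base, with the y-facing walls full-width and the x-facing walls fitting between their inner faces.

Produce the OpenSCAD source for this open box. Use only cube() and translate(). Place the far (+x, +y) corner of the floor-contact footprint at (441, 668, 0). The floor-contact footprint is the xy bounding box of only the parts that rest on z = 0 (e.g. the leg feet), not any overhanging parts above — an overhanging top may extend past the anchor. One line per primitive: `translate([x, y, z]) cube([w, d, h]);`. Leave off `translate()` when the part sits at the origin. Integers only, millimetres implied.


translate([238, 279, 0]) cube([203, 389, 22]);
translate([238, 279, 22]) cube([203, 22, 93]);
translate([238, 646, 22]) cube([203, 22, 93]);
translate([238, 301, 22]) cube([22, 345, 93]);
translate([419, 301, 22]) cube([22, 345, 93]);


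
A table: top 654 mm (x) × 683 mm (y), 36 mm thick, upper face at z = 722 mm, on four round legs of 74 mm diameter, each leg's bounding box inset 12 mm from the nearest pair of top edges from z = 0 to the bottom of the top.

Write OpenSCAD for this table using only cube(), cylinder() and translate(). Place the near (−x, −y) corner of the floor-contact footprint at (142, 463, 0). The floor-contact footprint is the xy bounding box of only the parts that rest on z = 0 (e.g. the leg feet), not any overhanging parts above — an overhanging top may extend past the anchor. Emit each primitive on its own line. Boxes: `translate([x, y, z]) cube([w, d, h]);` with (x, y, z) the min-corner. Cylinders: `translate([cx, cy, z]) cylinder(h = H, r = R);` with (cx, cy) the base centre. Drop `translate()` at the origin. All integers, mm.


translate([130, 451, 686]) cube([654, 683, 36]);
translate([179, 500, 0]) cylinder(h = 686, r = 37);
translate([735, 500, 0]) cylinder(h = 686, r = 37);
translate([179, 1085, 0]) cylinder(h = 686, r = 37);
translate([735, 1085, 0]) cylinder(h = 686, r = 37);


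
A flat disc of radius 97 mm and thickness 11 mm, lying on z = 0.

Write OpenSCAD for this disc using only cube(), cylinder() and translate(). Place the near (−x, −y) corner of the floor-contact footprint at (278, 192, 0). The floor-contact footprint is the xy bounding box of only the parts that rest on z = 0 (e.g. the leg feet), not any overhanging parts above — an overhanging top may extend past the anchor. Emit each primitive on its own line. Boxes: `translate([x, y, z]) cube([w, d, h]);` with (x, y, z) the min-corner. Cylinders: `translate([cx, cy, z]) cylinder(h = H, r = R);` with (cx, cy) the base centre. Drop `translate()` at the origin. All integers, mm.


translate([375, 289, 0]) cylinder(h = 11, r = 97);


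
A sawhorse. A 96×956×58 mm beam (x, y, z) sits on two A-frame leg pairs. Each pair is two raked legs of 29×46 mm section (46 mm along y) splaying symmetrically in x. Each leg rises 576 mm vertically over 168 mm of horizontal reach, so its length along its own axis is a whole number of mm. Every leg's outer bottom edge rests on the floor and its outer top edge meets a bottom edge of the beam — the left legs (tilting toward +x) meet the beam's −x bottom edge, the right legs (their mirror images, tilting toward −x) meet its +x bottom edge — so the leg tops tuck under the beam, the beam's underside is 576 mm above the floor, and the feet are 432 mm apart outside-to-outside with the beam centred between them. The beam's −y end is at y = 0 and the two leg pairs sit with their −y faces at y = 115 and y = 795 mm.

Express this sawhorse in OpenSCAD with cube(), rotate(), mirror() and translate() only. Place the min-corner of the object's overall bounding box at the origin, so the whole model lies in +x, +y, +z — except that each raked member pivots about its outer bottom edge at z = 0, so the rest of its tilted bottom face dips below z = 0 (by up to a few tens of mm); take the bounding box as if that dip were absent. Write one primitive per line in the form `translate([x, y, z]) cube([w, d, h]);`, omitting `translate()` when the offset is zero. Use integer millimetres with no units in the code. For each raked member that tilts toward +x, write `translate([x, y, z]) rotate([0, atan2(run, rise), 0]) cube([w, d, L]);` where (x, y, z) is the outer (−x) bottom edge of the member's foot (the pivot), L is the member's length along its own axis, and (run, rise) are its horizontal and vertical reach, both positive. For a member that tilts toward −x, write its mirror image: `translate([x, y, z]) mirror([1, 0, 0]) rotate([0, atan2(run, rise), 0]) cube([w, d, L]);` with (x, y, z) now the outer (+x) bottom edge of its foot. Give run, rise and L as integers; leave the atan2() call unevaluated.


translate([168, 0, 576]) cube([96, 956, 58]);
translate([0, 115, 0]) rotate([0, atan2(168, 576), 0]) cube([29, 46, 600]);
translate([432, 115, 0]) mirror([1, 0, 0]) rotate([0, atan2(168, 576), 0]) cube([29, 46, 600]);
translate([0, 795, 0]) rotate([0, atan2(168, 576), 0]) cube([29, 46, 600]);
translate([432, 795, 0]) mirror([1, 0, 0]) rotate([0, atan2(168, 576), 0]) cube([29, 46, 600]);


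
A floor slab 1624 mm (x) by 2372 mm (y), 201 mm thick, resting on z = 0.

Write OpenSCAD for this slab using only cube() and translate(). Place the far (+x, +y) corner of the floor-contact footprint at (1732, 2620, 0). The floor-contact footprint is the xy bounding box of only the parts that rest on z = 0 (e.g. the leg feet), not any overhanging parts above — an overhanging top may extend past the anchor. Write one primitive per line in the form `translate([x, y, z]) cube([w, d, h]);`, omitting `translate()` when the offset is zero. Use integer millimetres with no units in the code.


translate([108, 248, 0]) cube([1624, 2372, 201]);


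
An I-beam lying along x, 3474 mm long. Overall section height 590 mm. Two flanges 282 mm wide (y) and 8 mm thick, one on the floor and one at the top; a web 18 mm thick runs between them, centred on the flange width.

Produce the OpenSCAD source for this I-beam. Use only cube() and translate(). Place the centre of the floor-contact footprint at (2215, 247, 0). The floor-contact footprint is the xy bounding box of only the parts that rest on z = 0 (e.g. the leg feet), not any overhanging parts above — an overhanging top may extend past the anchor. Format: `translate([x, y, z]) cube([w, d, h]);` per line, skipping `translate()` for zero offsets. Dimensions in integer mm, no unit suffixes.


translate([478, 106, 0]) cube([3474, 282, 8]);
translate([478, 238, 8]) cube([3474, 18, 574]);
translate([478, 106, 582]) cube([3474, 282, 8]);


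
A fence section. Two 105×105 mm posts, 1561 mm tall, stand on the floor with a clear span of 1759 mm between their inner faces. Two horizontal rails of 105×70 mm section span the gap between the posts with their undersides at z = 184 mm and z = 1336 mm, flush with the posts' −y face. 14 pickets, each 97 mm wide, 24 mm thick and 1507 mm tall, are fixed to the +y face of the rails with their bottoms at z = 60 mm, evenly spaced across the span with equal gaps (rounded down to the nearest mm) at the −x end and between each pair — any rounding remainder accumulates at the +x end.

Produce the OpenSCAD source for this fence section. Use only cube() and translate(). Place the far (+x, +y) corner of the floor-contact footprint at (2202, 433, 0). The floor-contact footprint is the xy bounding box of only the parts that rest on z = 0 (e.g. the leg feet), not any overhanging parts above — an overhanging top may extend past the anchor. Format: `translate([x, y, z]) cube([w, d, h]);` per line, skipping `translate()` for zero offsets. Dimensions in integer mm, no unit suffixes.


translate([233, 328, 0]) cube([105, 105, 1561]);
translate([2097, 328, 0]) cube([105, 105, 1561]);
translate([338, 328, 184]) cube([1759, 105, 70]);
translate([338, 328, 1336]) cube([1759, 105, 70]);
translate([364, 433, 60]) cube([97, 24, 1507]);
translate([487, 433, 60]) cube([97, 24, 1507]);
translate([610, 433, 60]) cube([97, 24, 1507]);
translate([733, 433, 60]) cube([97, 24, 1507]);
translate([856, 433, 60]) cube([97, 24, 1507]);
translate([979, 433, 60]) cube([97, 24, 1507]);
translate([1102, 433, 60]) cube([97, 24, 1507]);
translate([1225, 433, 60]) cube([97, 24, 1507]);
translate([1348, 433, 60]) cube([97, 24, 1507]);
translate([1471, 433, 60]) cube([97, 24, 1507]);
translate([1594, 433, 60]) cube([97, 24, 1507]);
translate([1717, 433, 60]) cube([97, 24, 1507]);
translate([1840, 433, 60]) cube([97, 24, 1507]);
translate([1963, 433, 60]) cube([97, 24, 1507]);


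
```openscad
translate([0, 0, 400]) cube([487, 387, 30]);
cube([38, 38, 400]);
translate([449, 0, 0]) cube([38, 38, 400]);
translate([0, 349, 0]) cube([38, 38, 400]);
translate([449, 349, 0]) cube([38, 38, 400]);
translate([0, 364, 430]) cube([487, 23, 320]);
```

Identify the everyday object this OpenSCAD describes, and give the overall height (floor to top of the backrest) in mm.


A chair. The overall height is 750 mm.

A slab on four corner posts with a tall panel at the back — a chair. The seat slab sits at z = 400 with thickness 30, and the 320 mm backrest starts at the seat top, so the overall height is 400 + 30 + 320 = 750 mm.


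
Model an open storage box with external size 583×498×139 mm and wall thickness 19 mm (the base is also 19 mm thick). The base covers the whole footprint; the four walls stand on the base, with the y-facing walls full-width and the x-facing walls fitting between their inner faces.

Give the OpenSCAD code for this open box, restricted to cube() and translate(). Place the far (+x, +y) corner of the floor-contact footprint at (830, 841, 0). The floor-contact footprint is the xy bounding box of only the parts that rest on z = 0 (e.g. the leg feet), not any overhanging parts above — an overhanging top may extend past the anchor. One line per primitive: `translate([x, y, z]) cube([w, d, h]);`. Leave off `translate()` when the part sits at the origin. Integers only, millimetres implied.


translate([247, 343, 0]) cube([583, 498, 19]);
translate([247, 343, 19]) cube([583, 19, 120]);
translate([247, 822, 19]) cube([583, 19, 120]);
translate([247, 362, 19]) cube([19, 460, 120]);
translate([811, 362, 19]) cube([19, 460, 120]);


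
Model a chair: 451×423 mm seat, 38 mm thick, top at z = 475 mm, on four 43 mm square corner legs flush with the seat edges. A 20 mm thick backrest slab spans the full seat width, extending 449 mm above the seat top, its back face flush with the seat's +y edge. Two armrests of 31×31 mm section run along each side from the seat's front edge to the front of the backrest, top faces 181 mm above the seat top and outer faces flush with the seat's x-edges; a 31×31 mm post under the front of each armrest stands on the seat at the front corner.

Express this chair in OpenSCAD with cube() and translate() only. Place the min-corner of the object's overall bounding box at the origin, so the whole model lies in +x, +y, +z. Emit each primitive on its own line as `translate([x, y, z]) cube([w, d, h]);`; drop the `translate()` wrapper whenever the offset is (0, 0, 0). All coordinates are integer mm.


translate([0, 0, 437]) cube([451, 423, 38]);
cube([43, 43, 437]);
translate([408, 0, 0]) cube([43, 43, 437]);
translate([0, 380, 0]) cube([43, 43, 437]);
translate([408, 380, 0]) cube([43, 43, 437]);
translate([0, 403, 475]) cube([451, 20, 449]);
translate([0, 0, 625]) cube([31, 403, 31]);
translate([420, 0, 625]) cube([31, 403, 31]);
translate([0, 0, 475]) cube([31, 31, 150]);
translate([420, 0, 475]) cube([31, 31, 150]);


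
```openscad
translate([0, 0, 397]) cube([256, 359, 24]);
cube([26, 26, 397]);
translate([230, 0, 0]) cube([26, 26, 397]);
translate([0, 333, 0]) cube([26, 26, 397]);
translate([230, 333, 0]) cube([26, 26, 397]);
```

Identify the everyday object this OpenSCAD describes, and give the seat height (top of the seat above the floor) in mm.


A stool. The seat height is 421 mm.

A 256×359×24 slab at z = 397 on four corner posts — a stool. The seat top is 397 + 24 = 421 mm.


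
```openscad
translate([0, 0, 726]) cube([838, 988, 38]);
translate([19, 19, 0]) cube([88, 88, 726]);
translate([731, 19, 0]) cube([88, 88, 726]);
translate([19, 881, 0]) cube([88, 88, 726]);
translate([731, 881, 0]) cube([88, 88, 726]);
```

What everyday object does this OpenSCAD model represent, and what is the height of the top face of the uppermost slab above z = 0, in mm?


A table. The table height is 764 mm.

A 838×988×38 slab sits at z = 726 on four 88 mm square posts — a table. The top surface is at 726 + 38 = 764 mm.


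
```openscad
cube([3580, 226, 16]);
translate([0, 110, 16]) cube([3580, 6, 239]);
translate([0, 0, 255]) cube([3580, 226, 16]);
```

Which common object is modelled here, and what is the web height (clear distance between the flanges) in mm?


An I-beam. The web height is 239 mm.

Two wide flanges with a thin centred web — an I-beam. Overall 271 mm minus two 16 mm flanges gives a web of 271 − 2·16 = 239 mm.


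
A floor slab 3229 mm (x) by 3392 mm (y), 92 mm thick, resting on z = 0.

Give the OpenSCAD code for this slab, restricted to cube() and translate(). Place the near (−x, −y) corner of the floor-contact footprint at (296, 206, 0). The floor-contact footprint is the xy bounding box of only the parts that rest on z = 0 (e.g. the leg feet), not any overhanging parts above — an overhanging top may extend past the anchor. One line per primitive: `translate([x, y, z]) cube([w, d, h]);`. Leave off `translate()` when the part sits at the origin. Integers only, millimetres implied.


translate([296, 206, 0]) cube([3229, 3392, 92]);


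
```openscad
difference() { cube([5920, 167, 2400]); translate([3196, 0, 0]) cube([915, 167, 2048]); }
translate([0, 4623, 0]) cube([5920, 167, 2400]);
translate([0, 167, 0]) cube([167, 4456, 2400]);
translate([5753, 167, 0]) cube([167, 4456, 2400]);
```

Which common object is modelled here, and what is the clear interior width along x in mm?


A single room. The interior width is 5586 mm.

Four walls enclosing a rectangle with a door in the front wall — a room. Outside width 5920 minus two 167 mm walls gives 5586 mm.


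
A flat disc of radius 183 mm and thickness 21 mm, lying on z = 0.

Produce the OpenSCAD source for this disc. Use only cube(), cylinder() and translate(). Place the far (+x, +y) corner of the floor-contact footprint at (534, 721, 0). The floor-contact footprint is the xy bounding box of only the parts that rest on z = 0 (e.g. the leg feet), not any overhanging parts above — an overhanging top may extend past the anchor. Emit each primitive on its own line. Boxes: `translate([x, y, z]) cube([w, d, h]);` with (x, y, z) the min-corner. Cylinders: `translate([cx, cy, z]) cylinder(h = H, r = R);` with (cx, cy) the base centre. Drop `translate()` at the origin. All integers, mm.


translate([351, 538, 0]) cylinder(h = 21, r = 183);


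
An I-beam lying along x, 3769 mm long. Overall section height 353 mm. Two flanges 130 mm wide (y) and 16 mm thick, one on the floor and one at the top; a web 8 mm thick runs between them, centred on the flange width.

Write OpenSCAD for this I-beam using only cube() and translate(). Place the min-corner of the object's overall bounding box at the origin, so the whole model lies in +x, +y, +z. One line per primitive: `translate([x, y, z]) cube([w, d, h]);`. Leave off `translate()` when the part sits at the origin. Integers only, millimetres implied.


cube([3769, 130, 16]);
translate([0, 61, 16]) cube([3769, 8, 321]);
translate([0, 0, 337]) cube([3769, 130, 16]);


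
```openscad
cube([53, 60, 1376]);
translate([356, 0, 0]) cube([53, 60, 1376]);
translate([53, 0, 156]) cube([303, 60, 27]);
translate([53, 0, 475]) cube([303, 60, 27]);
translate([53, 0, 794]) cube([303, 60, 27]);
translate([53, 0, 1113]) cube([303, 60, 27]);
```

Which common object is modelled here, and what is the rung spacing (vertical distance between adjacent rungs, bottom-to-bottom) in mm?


A ladder. The rung spacing is 319 mm.

Two tall 53×60 posts with 4 short bars between them — a ladder. Adjacent rungs sit at z = 156 and z = 475, so the spacing is 475 − 156 = 319 mm.


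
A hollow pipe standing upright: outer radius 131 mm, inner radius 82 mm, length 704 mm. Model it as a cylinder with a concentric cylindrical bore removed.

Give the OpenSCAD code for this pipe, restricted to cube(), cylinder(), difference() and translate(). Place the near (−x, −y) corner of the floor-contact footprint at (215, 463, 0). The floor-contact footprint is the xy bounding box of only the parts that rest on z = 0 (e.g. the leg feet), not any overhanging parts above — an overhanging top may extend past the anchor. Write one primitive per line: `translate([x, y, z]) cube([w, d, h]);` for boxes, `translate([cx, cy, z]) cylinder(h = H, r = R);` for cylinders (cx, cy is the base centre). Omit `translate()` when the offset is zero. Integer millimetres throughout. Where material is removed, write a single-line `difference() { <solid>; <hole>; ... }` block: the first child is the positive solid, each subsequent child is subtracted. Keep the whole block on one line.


difference() { translate([346, 594, 0]) cylinder(h = 704, r = 131); translate([346, 594, 0]) cylinder(h = 704, r = 82); }


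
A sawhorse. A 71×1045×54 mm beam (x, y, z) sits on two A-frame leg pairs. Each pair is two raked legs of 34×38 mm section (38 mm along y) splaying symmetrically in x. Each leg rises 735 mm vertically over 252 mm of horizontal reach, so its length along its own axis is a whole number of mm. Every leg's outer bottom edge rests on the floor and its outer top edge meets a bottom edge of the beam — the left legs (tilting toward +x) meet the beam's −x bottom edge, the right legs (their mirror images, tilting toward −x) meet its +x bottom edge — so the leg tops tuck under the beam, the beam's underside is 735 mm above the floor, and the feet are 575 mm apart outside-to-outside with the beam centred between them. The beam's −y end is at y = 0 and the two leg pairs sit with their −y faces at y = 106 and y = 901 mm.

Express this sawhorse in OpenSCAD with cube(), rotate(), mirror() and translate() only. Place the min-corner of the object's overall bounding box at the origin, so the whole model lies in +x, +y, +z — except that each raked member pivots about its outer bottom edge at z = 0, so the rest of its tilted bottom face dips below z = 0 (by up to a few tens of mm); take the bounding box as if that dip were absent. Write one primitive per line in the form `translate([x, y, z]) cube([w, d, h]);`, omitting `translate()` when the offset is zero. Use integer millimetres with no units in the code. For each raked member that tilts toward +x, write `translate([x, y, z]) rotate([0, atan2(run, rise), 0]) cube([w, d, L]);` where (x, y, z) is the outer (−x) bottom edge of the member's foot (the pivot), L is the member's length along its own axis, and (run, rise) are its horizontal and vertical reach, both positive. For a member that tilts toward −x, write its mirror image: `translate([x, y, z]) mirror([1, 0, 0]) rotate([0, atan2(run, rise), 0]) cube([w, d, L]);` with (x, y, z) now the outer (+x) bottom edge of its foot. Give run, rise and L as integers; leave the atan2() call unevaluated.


// leg length = √(252² + 735²) = 777
// right-leg outer foot x = 2·252 + 71 = 575
// beam min-corner = (252, 0, 735)
translate([252, 0, 735]) cube([71, 1045, 54]);
translate([0, 106, 0]) rotate([0, atan2(252, 735), 0]) cube([34, 38, 777]);
translate([575, 106, 0]) mirror([1, 0, 0]) rotate([0, atan2(252, 735), 0]) cube([34, 38, 777]);
translate([0, 901, 0]) rotate([0, atan2(252, 735), 0]) cube([34, 38, 777]);
translate([575, 901, 0]) mirror([1, 0, 0]) rotate([0, atan2(252, 735), 0]) cube([34, 38, 777]);


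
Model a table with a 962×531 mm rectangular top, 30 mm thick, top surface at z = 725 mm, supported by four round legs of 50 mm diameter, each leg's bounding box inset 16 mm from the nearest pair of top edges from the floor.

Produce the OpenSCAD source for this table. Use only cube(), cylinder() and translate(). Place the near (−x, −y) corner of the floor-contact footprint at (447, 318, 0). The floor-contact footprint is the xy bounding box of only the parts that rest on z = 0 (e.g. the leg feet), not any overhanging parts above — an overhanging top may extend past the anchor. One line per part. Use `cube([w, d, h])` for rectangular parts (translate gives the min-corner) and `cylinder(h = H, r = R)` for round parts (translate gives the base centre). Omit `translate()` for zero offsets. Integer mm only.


translate([431, 302, 695]) cube([962, 531, 30]);
translate([472, 343, 0]) cylinder(h = 695, r = 25);
translate([1352, 343, 0]) cylinder(h = 695, r = 25);
translate([472, 792, 0]) cylinder(h = 695, r = 25);
translate([1352, 792, 0]) cylinder(h = 695, r = 25);


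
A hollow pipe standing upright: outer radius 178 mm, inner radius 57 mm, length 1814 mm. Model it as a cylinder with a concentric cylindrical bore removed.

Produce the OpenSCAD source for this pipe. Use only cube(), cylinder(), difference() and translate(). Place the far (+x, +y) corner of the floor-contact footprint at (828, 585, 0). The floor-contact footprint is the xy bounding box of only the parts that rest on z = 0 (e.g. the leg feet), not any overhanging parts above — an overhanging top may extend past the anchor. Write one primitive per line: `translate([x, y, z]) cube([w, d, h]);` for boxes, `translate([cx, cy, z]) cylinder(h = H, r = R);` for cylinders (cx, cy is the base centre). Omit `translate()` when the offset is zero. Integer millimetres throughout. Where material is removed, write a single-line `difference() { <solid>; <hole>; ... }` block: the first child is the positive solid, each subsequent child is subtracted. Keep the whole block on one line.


difference() { translate([650, 407, 0]) cylinder(h = 1814, r = 178); translate([650, 407, 0]) cylinder(h = 1814, r = 57); }


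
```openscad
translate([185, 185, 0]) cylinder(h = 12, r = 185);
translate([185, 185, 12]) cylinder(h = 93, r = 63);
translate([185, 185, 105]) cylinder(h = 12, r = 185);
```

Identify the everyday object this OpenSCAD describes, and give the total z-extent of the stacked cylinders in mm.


A spool. The overall height is 117 mm.

Three coaxial cylinders, large–small–large — a spool. Two 12 mm flanges and a 93 mm core give 12 + 93 + 12 = 117 mm.


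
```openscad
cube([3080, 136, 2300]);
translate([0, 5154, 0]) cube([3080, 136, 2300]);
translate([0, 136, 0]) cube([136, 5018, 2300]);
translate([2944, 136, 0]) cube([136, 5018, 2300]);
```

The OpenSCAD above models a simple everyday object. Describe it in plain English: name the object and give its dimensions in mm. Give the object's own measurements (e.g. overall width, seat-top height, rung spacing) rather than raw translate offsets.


The wall frame of a small rectangular building: four walls, each 2300 mm tall and 136 mm thick, enclosing a footprint 3080 mm (x) by 5290 mm (y) outside-to-outside, with no floor or roof. The front and back walls (the −y and +y sides) span the full width; the two side walls fit between them.


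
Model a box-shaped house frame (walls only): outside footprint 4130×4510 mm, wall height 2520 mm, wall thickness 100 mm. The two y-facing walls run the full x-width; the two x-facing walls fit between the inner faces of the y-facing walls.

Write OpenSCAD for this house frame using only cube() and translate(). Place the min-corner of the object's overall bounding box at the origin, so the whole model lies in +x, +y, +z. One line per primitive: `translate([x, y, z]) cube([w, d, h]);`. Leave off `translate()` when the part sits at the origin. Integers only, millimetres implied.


cube([4130, 100, 2520]);
translate([0, 4410, 0]) cube([4130, 100, 2520]);
translate([0, 100, 0]) cube([100, 4310, 2520]);
translate([4030, 100, 0]) cube([100, 4310, 2520]);


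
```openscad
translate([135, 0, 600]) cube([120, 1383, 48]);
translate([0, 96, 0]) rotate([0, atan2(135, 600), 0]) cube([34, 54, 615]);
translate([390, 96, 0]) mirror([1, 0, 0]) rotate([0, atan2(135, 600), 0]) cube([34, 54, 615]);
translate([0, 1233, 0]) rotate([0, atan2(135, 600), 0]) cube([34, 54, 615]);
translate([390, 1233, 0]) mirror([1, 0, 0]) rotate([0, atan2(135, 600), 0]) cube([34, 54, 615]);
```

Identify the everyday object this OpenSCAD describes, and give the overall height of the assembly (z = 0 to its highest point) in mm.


A sawhorse. The overall height is 648 mm.

A beam across two mirrored pairs of raked legs — a sawhorse. The beam's underside is at z = 600 (matching the legs' vertical rise in atan2(135, 600)) and the beam is 48 mm tall, so its top is at 600 + 48 = 648 mm. The raked legs top out at the beam's underside, so that is the highest point.
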